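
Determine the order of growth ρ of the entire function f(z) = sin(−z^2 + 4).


Write sin(w) = (e^{iw} ± e^{−iw})/(2 or 2i), so |sin(w)| ≤ e^{|w|}. With w = −z^2 + 4, |w| ≤ 1r^2 + 4 on |z|=r, giving M(r) ≤ e^{1r^2 + 4} and ρ ≤ 2. For the lower bound, choose z on |z|=r with -1z^2 purely imaginary of modulus 1r^2; then |sin(−z^2 + 4)| grows like e^{1r^2}/2, so ρ ≥ 2. Hence ρ = 2.
Therefore ρ = 2.

Order ρ = 2.


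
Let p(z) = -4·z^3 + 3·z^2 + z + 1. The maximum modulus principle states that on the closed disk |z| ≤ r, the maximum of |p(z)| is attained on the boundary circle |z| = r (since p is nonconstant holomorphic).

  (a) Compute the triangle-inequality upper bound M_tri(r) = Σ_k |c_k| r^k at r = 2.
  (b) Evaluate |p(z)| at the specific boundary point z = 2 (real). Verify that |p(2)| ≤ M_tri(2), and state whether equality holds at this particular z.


Coefficients: c_0 = 1, c_1 = 1, c_2 = 3, c_3 = -4. Radius r = 2.
Part (a). Triangle bound: M_tri(r) = Σ_k |c_k| r^k
  = |1|·2^0 + |1|·2^1 + |3|·2^2 + |-4|·2^3
  = 1 + 2 + 12 + 32 = 47.
This bounds M(r) := max_{|z|=r} |p(z)| from above; equality holds iff all terms c_k z^k can be made to align in phase at a single z on |z|=r.
Part (b). At z = 2 (real, on the circle |z| = r):
  p(2) = (1)·2^0 + (1)·2^1 + (3)·2^2 + (-4)·2^3 = -17.
  |p(2)| = 17.
Check: |p(2)| = 17 ≤ 47 = M_tri(2). ✓ Equality does not hold at z = 2 (the coefficients have mixed signs, so the terms do not all align in phase there).

M_tri(2) = 47; |p(2)| = 17; equality at z=2: no.


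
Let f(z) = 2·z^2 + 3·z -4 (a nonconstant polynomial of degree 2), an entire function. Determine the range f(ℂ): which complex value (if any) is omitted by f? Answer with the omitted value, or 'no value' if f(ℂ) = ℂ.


Little Picard bounds the complement of f(ℂ) to at most one point.
For every w ∈ ℂ, the equation p(z) − w = 0 is a nonconstant polynomial in z and hence has at least one root by the fundamental theorem of algebra. So p is surjective onto ℂ, omitting no value.

Omitted value: no value.


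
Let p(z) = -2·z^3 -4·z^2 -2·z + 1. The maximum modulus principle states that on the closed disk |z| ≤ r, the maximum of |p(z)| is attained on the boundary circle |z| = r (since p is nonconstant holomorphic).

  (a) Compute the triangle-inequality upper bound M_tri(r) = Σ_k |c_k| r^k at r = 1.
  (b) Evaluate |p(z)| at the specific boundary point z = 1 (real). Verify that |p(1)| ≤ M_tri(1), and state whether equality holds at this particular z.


Coefficients: c_0 = 1, c_1 = -2, c_2 = -4, c_3 = -2. Radius r = 1.
Part (a). Triangle bound: M_tri(r) = Σ_k |c_k| r^k
  = |1|·1^0 + |-2|·1^1 + |-4|·1^2 + |-2|·1^3
  = 1 + 2 + 4 + 2 = 9.
This bounds M(r) := max_{|z|=r} |p(z)| from above; equality holds iff all terms c_k z^k can be made to align in phase at a single z on |z|=r.
Part (b). At z = 1 (real, on the circle |z| = r):
  p(1) = (1)·1^0 + (-2)·1^1 + (-4)·1^2 + (-2)·1^3 = -7.
  |p(1)| = 7.
Check: |p(1)| = 7 ≤ 9 = M_tri(1). ✓ Equality does not hold at z = 1 (the coefficients have mixed signs, so the terms do not all align in phase there).

M_tri(1) = 9; |p(1)| = 7; equality at z=1: no.


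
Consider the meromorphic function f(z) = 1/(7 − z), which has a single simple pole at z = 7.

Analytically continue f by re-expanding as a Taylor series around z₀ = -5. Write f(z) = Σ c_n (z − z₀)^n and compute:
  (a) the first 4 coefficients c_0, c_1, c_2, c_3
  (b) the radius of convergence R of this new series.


Let w = z − z₀, so z = z₀ + w.
Then 7 − z = 7 − (z₀ + w) = (7 − z₀) − w = 12 − w.
f(z) = 1/(12 − w) = (1/(12)) · 1/(1 − w/(12)) = Σ_{n≥0} w^n / (12)^(n+1).
So c_n = 1/(12)^(n+1):
  c_0 = 1/(12)^1 = 1/12.
  c_1 = 1/(12)^2 = 1/144.
  c_2 = 1/(12)^3 = 1/1728.
  c_3 = 1/(12)^4 = 1/20736.
The series is valid for |w/d| < 1, i.e. |z − z₀| < |d|.
Radius of convergence: R = |7 − z₀| = |12| = 12 (distance from z₀ to the singularity z = 7).

c_0 = 1/12, c_1 = 1/144, c_2 = 1/1728, c_3 = 1/20736; R = 12.


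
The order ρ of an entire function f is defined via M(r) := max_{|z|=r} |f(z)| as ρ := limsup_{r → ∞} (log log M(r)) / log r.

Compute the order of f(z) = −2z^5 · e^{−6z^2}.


M(r) = max_{|z|=r} |-2|·|z|^5·|e^{−6z^2}| = 2·r^5 · e^{6r^2} (the factors attain their maxima compatibly on |z|=r). Then log M(r) = log 2 + 5·log r + 6r^2, dominated by the last term, so log log M(r) ~ 2·log r. The polynomial factor -2z^5 contributes only a log r term and does not affect the order. ρ = 2.
Therefore ρ = 2.

Order ρ = 2.


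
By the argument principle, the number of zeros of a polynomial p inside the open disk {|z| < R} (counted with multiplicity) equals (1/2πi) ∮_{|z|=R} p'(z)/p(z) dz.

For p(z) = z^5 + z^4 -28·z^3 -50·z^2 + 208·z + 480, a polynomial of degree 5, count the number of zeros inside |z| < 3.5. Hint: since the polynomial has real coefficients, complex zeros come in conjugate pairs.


The zeros of p are: 4, (-3 + 1i), (-3 - 1i), 4, -3.
Their magnitudes are: 4, 3.162, 3.162, 4, 3.
Zeros with |z| < R = 3.5: (-3 + 1i), (-3 - 1i), -3.
Count = 3.
By the argument principle, (1/2πi) ∮_{|z|=R} p'(z)/p(z) dz equals exactly this count.

Number of zeros inside |z| < 3.5: 3.


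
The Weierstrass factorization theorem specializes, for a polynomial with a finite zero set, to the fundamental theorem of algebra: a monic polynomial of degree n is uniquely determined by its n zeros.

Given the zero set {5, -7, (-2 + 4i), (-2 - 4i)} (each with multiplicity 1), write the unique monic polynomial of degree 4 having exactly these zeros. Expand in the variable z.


The polynomial is p(z) = ∏_{α ∈ S} (z − α), where S = {5, -7, (-2 + 4i), (-2 - 4i)}.
Expanding the product yields: p(z) = z^4 + 6·z^3 -7·z^2 -100·z -700.
Note conjugate pairs combine to real quadratics: (z − (-2+4i))(z − (-2−4i)) = z² + 4z + 20.
The resulting polynomial has degree 4 and real coefficients as required.

p(z) = z^4 + 6·z^3 -7·z^2 -100·z -700.


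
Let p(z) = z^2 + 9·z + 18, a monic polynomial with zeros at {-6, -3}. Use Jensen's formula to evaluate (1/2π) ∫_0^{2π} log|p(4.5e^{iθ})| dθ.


Zeros: -6, -3; r = 4.5.
Inside |z| < r: -3. Outside (|z| ≥ r): -6.
p(0) = 18, so log|p(0)| = log(18) = 2.8904.
Apply Jensen: I(r) = log|p(0)| + Σ_k log(r/|z_k|), summed over zeros inside |z| < r.
  log(r/|z_k|) for z_k = -3: log(4.5/3) = 0.4055
  Outside zeros (-6) contribute nothing to the Jensen sum.
Sum over inside zeros: 0.4055.
I(r) = log|p(0)| + (inside sum) = 2.8904 + 0.4055 = 3.2958.
Note: since some zeros are outside |z| ≤ r, the simplified n·log(r) form does NOT apply — only the inside zeros contribute.

I(r) ≈ 3.2958.


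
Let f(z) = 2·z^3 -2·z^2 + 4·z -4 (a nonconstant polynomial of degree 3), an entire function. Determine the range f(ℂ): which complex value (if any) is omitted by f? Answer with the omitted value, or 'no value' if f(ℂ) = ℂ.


Little Picard bounds the complement of f(ℂ) to at most one point.
For every w ∈ ℂ, the equation p(z) − w = 0 is a nonconstant polynomial in z and hence has at least one root by the fundamental theorem of algebra. So p is surjective onto ℂ, omitting no value.

Omitted value: no value.


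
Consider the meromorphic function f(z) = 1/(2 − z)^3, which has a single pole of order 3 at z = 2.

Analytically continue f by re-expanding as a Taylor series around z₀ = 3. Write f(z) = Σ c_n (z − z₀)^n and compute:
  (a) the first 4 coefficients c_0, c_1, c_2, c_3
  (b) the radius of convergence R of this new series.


Let w = z − z₀, so z = z₀ + w.
Then 2 − z = 2 − (z₀ + w) = (2 − z₀) − w = -1 − w.
f(z) = 1/(-1 − w)^3 = (1/(-1)^3) · (1 − w/(-1))^{−3}.
By the binomial series (1−u)^{−3} = Σ_{n≥0} C(n+2, 2) u^n for |u|<1, with u = w/(-1):
  c_n = C(n+2, 2) / (-1)^(n+3).
  c_0 = 1/(-1)^3 = -1.
  c_1 = 3/(-1)^4 = 3.
  c_2 = 6/(-1)^5 = -6.
  c_3 = 10/(-1)^6 = 10.
The series is valid for |w/d| < 1, i.e. |z − z₀| < |d|.
Radius of convergence: R = |2 − z₀| = |-1| = 1 (distance from z₀ to the singularity z = 2).

c_0 = -1, c_1 = 3, c_2 = -6, c_3 = 10; R = 1.


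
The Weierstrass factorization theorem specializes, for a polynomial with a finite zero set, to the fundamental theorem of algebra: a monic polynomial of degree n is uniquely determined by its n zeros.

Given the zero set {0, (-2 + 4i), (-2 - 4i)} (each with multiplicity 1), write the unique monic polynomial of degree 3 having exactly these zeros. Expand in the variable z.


The polynomial is p(z) = ∏_{α ∈ S} (z − α), where S = {0, (-2 + 4i), (-2 - 4i)}.
Expanding the product yields: p(z) = z^3 + 4·z^2 + 20·z.
Note conjugate pairs combine to real quadratics: (z − (-2+4i))(z − (-2−4i)) = z² + 4z + 20.
The resulting polynomial has degree 3 and real coefficients as required.

p(z) = z^3 + 4·z^2 + 20·z.


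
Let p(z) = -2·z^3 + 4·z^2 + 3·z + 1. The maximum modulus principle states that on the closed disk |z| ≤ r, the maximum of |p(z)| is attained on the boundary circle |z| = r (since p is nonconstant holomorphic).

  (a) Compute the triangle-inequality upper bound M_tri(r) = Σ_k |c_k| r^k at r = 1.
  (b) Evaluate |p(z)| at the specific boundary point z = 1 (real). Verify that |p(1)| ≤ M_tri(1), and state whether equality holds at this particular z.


Coefficients: c_0 = 1, c_1 = 3, c_2 = 4, c_3 = -2. Radius r = 1.
Part (a). Triangle bound: M_tri(r) = Σ_k |c_k| r^k
  = |1|·1^0 + |3|·1^1 + |4|·1^2 + |-2|·1^3
  = 1 + 3 + 4 + 2 = 10.
This bounds M(r) := max_{|z|=r} |p(z)| from above; equality holds iff all terms c_k z^k can be made to align in phase at a single z on |z|=r.
Part (b). At z = 1 (real, on the circle |z| = r):
  p(1) = (1)·1^0 + (3)·1^1 + (4)·1^2 + (-2)·1^3 = 6.
  |p(1)| = 6.
Check: |p(1)| = 6 ≤ 10 = M_tri(1). ✓ Equality does not hold at z = 1 (the coefficients have mixed signs, so the terms do not all align in phase there).

M_tri(1) = 10; |p(1)| = 6; equality at z=1: no.


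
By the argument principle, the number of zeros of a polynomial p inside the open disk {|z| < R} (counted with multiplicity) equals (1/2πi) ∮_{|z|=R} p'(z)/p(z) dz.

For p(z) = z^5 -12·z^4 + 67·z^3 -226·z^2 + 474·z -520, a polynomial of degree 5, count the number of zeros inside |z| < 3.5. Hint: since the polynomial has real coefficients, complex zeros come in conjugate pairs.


The zeros of p are: 4, (3 + 2i), (3 - 2i), (1 + 3i), (1 - 3i).
Their magnitudes are: 4, 3.606, 3.606, 3.162, 3.162.
Zeros with |z| < R = 3.5: (1 + 3i), (1 - 3i).
Count = 2.
By the argument principle, (1/2πi) ∮_{|z|=R} p'(z)/p(z) dz equals exactly this count.

Number of zeros inside |z| < 3.5: 2.


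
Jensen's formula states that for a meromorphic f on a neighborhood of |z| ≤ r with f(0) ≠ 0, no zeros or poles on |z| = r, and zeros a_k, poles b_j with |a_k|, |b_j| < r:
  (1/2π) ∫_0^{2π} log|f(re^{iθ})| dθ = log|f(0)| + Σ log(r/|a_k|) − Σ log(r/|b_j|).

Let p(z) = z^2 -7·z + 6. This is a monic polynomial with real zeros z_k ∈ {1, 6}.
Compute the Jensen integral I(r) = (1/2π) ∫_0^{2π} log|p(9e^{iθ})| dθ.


Zeros: 1, 6; r = 9.
Inside |z| < r: 1, 6. Outside (|z| ≥ r): ∅.
p(0) = 6, so log|p(0)| = log(6) = 1.7918.
Apply Jensen: I(r) = log|p(0)| + Σ_k log(r/|z_k|), summed over zeros inside |z| < r.
  log(r/|z_k|) for z_k = 1: log(9/1) = 2.1972
  log(r/|z_k|) for z_k = 6: log(9/6) = 0.4055
Sum over inside zeros: 2.6027.
I(r) = log|p(0)| + (inside sum) = 1.7918 + 2.6027 = 4.3944.
Closed form (all zeros inside, monic): I(r) = n·log(r) = 2·log(9) = 4.3944. ✓

I(r) ≈ 4.3944.


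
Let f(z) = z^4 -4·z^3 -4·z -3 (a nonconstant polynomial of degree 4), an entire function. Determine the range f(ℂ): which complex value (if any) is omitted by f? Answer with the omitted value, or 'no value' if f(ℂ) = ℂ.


Little Picard bounds the complement of f(ℂ) to at most one point.
For every w ∈ ℂ, the equation p(z) − w = 0 is a nonconstant polynomial in z and hence has at least one root by the fundamental theorem of algebra. So p is surjective onto ℂ, omitting no value.

Omitted value: no value.


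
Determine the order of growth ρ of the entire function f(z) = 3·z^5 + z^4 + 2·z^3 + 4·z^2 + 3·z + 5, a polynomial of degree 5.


|f(z)| ≤ Σ|c_k|·r^k = O(r^5) as r → ∞. Polynomial growth is O(e^{r^ε}) for every ε > 0 (since r^5/e^{r^ε} → 0), so ρ ≤ ε for all ε > 0, i.e. ρ = 0. Every nonconstant polynomial has order 0.
Therefore ρ = 0.

Order ρ = 0.


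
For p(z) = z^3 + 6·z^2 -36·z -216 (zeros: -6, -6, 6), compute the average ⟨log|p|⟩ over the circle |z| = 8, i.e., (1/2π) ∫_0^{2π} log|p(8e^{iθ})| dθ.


Zeros: -6, -6, 6; r = 8.
Inside |z| < r: -6, -6, 6. Outside (|z| ≥ r): ∅.
p(0) = -216, so log|p(0)| = log(216) = 5.3753.
Apply Jensen: I(r) = log|p(0)| + Σ_k log(r/|z_k|), summed over zeros inside |z| < r.
  log(r/|z_k|) for z_k = -6: log(8/6) = 0.2877
  log(r/|z_k|) for z_k = -6: log(8/6) = 0.2877
  log(r/|z_k|) for z_k = 6: log(8/6) = 0.2877
Sum over inside zeros: 0.8630.
I(r) = log|p(0)| + (inside sum) = 5.3753 + 0.8630 = 6.2383.
Closed form (all zeros inside, monic): I(r) = n·log(r) = 3·log(8) = 6.2383. ✓

I(r) ≈ 6.2383.


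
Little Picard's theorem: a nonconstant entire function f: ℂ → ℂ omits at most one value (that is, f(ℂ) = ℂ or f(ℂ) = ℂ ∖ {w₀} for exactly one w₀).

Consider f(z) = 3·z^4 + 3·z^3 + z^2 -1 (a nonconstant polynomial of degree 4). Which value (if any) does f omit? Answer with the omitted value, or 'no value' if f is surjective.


Little Picard bounds the complement of f(ℂ) to at most one point.
For every w ∈ ℂ, the equation p(z) − w = 0 is a nonconstant polynomial in z and hence has at least one root by the fundamental theorem of algebra. So p is surjective onto ℂ, omitting no value.

Omitted value: no value.


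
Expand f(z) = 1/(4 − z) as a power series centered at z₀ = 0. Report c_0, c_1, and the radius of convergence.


Let w = z − z₀, so z = z₀ + w.
Then 4 − z = 4 − (z₀ + w) = (4 − z₀) − w = 4 − w.
f(z) = 1/(4 − w) = (1/(4)) · 1/(1 − w/(4)) = Σ_{n≥0} w^n / (4)^(n+1).
So c_n = 1/(4)^(n+1):
  c_0 = 1/(4)^1 = 1/4.
  c_1 = 1/(4)^2 = 1/16.
The series is valid for |w/d| < 1, i.e. |z − z₀| < |d|.
Radius of convergence: R = |4 − z₀| = |4| = 4 (distance from z₀ to the singularity z = 4).

c_0 = 1/4, c_1 = 1/16; R = 4.


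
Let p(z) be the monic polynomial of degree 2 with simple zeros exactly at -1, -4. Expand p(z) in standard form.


The polynomial is p(z) = ∏_{α ∈ S} (z − α), where S = {-1, -4}.
Expanding the product yields: p(z) = z^2 + 5·z + 4.
The resulting polynomial has degree 2 and real coefficients as required.

p(z) = z^2 + 5·z + 4.


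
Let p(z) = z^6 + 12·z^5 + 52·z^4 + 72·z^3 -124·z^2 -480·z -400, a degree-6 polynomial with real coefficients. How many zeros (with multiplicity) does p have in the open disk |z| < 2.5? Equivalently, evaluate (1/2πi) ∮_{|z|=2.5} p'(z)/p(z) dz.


The zeros of p are: (-3 + 1i), (-3 - 1i), -2, 2, (-3 + 1i), (-3 - 1i).
Their magnitudes are: 3.162, 3.162, 2, 2, 3.162, 3.162.
Zeros with |z| < R = 2.5: -2, 2.
Count = 2.
By the argument principle, (1/2πi) ∮_{|z|=R} p'(z)/p(z) dz equals exactly this count.

Number of zeros inside |z| < 2.5: 2.


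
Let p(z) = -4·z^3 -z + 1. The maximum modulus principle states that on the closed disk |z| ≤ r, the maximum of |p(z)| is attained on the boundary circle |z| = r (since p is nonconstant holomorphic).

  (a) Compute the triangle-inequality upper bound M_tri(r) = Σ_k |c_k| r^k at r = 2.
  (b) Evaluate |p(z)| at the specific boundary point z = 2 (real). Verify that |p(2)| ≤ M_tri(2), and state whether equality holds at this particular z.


Coefficients: c_0 = 1, c_1 = -1, c_2 = 0, c_3 = -4. Radius r = 2.
Part (a). Triangle bound: M_tri(r) = Σ_k |c_k| r^k
  = |1|·2^0 + |-1|·2^1 + |0|·2^2 + |-4|·2^3
  = 1 + 2 + 0 + 32 = 35.
This bounds M(r) := max_{|z|=r} |p(z)| from above; equality holds iff all terms c_k z^k can be made to align in phase at a single z on |z|=r.
Part (b). At z = 2 (real, on the circle |z| = r):
  p(2) = (1)·2^0 + (-1)·2^1 + (0)·2^2 + (-4)·2^3 = -33.
  |p(2)| = 33.
Check: |p(2)| = 33 ≤ 35 = M_tri(2). ✓ Equality does not hold at z = 2 (the coefficients have mixed signs, so the terms do not all align in phase there).

M_tri(2) = 35; |p(2)| = 33; equality at z=2: no.


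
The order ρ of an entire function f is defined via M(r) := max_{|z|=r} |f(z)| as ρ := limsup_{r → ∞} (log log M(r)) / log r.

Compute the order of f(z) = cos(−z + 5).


cos(w) is a linear combination of e^{iw} and e^{−iw} (or e^w, e^{−w} in the hyperbolic case), so |cos(w)| ≤ e^{|w|}. With w = −z + 5, |w| ≤ 1|z| + 5 = 1r + 5 on |z| = r, giving M(r) ≤ e^{1r + 5}, so ρ ≤ 1. On a suitable ray (z = it for sin/cos; z = t for sinh/cosh, t real → ∞), |cos(−z + 5)| grows like e^{1|t|}/2, so ρ ≥ 1. Hence ρ = 1.
Therefore ρ = 1.

Order ρ = 1.


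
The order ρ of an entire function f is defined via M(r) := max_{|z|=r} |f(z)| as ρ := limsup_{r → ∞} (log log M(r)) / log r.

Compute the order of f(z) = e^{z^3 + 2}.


|e^{z^3 + 2}| = e^{Re(1·z^3) + 2} ≤ e^{1|z|^3 + 2} = e^{1r^3 + 2} on |z| = r, so ρ ≤ 3. Choosing z on |z|=r so that 1·z^3 is real positive (always possible by picking arg z appropriately) gives |f(z)| = e^{1r^3 + 2}, matching the bound. The additive constant 2 does not affect log log M(r) ~ 3·log r. Hence ρ = 3.
Therefore ρ = 3.

Order ρ = 3.


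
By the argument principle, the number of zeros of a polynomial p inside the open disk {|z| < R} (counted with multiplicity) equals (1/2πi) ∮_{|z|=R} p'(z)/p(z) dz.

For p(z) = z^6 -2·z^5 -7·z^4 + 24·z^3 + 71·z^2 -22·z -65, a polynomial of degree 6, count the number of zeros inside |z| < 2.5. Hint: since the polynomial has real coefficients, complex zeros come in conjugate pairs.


The zeros of p are: (-2 + 1i), (-2 - 1i), -1, 1, (3 + 2i), (3 - 2i).
Their magnitudes are: 2.236, 2.236, 1, 1, 3.606, 3.606.
Zeros with |z| < R = 2.5: (-2 + 1i), (-2 - 1i), -1, 1.
Count = 4.
By the argument principle, (1/2πi) ∮_{|z|=R} p'(z)/p(z) dz equals exactly this count.

Number of zeros inside |z| < 2.5: 4.


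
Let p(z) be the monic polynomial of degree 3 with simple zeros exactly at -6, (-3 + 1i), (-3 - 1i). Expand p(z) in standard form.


The polynomial is p(z) = ∏_{α ∈ S} (z − α), where S = {-6, (-3 + 1i), (-3 - 1i)}.
Expanding the product yields: p(z) = z^3 + 12·z^2 + 46·z + 60.
Note conjugate pairs combine to real quadratics: (z − (-3+1i))(z − (-3−1i)) = z² + 6z + 10.
The resulting polynomial has degree 3 and real coefficients as required.

p(z) = z^3 + 12·z^2 + 46·z + 60.


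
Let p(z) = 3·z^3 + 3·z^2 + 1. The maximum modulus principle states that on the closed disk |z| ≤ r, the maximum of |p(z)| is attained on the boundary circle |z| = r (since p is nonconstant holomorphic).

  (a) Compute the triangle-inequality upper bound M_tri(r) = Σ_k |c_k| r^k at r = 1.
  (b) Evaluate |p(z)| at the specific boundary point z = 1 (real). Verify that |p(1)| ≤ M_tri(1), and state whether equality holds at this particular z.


Coefficients: c_0 = 1, c_1 = 0, c_2 = 3, c_3 = 3. Radius r = 1.
Part (a). Triangle bound: M_tri(r) = Σ_k |c_k| r^k
  = |1|·1^0 + |0|·1^1 + |3|·1^2 + |3|·1^3
  = 1 + 0 + 3 + 3 = 7.
This bounds M(r) := max_{|z|=r} |p(z)| from above; equality holds iff all terms c_k z^k can be made to align in phase at a single z on |z|=r.
Part (b). At z = 1 (real, on the circle |z| = r):
  p(1) = (1)·1^0 + (0)·1^1 + (3)·1^2 + (3)·1^3 = 7.
  |p(1)| = 7.
Since all nonzero coefficients share the same sign, |p(1)| = 7 = M_tri(1); the triangle bound is attained at z = 1, so in fact M(r) = 7.

M_tri(1) = 7; |p(1)| = 7; equality at z=1: yes.


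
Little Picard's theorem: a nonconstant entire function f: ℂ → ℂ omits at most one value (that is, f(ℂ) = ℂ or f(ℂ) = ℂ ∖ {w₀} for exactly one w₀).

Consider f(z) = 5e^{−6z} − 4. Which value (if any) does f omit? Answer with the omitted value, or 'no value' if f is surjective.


Little Picard bounds the complement of f(ℂ) to at most one point.
e^{−6z} is never zero on ℂ, so 5·e^{−6z} takes every value in ℂ ∖ {0}. Adding -4 shifts the range to ℂ ∖ {-4}. Thus f omits exactly the value -4.

Omitted value: -4.


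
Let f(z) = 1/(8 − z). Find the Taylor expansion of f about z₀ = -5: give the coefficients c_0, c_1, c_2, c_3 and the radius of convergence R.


Let w = z − z₀, so z = z₀ + w.
Then 8 − z = 8 − (z₀ + w) = (8 − z₀) − w = 13 − w.
f(z) = 1/(13 − w) = (1/(13)) · 1/(1 − w/(13)) = Σ_{n≥0} w^n / (13)^(n+1).
So c_n = 1/(13)^(n+1):
  c_0 = 1/(13)^1 = 1/13.
  c_1 = 1/(13)^2 = 1/169.
  c_2 = 1/(13)^3 = 1/2197.
  c_3 = 1/(13)^4 = 1/28561.
The series is valid for |w/d| < 1, i.e. |z − z₀| < |d|.
Radius of convergence: R = |8 − z₀| = |13| = 13 (distance from z₀ to the singularity z = 8).

c_0 = 1/13, c_1 = 1/169, c_2 = 1/2197, c_3 = 1/28561; R = 13.


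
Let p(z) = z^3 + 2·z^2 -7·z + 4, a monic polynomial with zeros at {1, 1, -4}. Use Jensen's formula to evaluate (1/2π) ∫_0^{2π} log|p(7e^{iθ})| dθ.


Zeros: -4, 1, 1; r = 7.
Inside |z| < r: -4, 1, 1. Outside (|z| ≥ r): ∅.
p(0) = 4, so log|p(0)| = log(4) = 1.3863.
Apply Jensen: I(r) = log|p(0)| + Σ_k log(r/|z_k|), summed over zeros inside |z| < r.
  log(r/|z_k|) for z_k = 1: log(7/1) = 1.9459
  log(r/|z_k|) for z_k = 1: log(7/1) = 1.9459
  log(r/|z_k|) for z_k = -4: log(7/4) = 0.5596
Sum over inside zeros: 4.4514.
I(r) = log|p(0)| + (inside sum) = 1.3863 + 4.4514 = 5.8377.
Closed form (all zeros inside, monic): I(r) = n·log(r) = 3·log(7) = 5.8377. ✓

I(r) ≈ 5.8377.


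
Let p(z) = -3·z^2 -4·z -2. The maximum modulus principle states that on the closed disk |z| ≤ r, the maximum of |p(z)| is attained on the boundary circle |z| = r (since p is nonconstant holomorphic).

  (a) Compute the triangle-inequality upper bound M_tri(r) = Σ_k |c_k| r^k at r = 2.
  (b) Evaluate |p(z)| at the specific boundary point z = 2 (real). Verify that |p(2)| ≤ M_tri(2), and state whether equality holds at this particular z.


Coefficients: c_0 = -2, c_1 = -4, c_2 = -3. Radius r = 2.
Part (a). Triangle bound: M_tri(r) = Σ_k |c_k| r^k
  = |-2|·2^0 + |-4|·2^1 + |-3|·2^2
  = 2 + 8 + 12 = 22.
This bounds M(r) := max_{|z|=r} |p(z)| from above; equality holds iff all terms c_k z^k can be made to align in phase at a single z on |z|=r.
Part (b). At z = 2 (real, on the circle |z| = r):
  p(2) = (-2)·2^0 + (-4)·2^1 + (-3)·2^2 = -22.
  |p(2)| = 22.
Since all nonzero coefficients share the same sign, |p(2)| = 22 = M_tri(2); the triangle bound is attained at z = 2, so in fact M(r) = 22.

M_tri(2) = 22; |p(2)| = 22; equality at z=2: yes.


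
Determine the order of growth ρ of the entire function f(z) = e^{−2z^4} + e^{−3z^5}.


Each summand is entire of order 4 and 5 respectively (as in the single-exponential case). The order of a sum is at most the max of the orders, so ρ ≤ 5. For the lower bound: on |z|=r choose arg z so that -3z^5 is real positive; then |e^{-3z^5}| = e^{3r^5} while |e^{-2z^4}| ≤ e^{2r^4} = o(e^{3r^5}). So |f| ≥ e^{3r^5}(1 − o(1)) and ρ ≥ 5. Hence ρ = max(4, 5) = 5.
Therefore ρ = 5.

Order ρ = 5.


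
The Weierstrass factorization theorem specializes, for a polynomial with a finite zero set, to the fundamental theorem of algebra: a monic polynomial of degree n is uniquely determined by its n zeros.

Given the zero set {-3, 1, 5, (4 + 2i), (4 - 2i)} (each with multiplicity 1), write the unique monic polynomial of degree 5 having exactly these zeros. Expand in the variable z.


The polynomial is p(z) = ∏_{α ∈ S} (z − α), where S = {-3, 1, 5, (4 + 2i), (4 - 2i)}.
Expanding the product yields: p(z) = z^5 -11·z^4 + 31·z^3 + 59·z^2 -380·z + 300.
Note conjugate pairs combine to real quadratics: (z − (4+2i))(z − (4−2i)) = z² − 8z + 20.
The resulting polynomial has degree 5 and real coefficients as required.

p(z) = z^5 -11·z^4 + 31·z^3 + 59·z^2 -380·z + 300.


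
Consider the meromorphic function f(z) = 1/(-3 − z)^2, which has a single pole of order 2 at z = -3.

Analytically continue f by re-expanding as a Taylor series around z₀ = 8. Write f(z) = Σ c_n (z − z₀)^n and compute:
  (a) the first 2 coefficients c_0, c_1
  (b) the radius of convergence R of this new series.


Let w = z − z₀, so z = z₀ + w.
Then -3 − z = -3 − (z₀ + w) = (-3 − z₀) − w = -11 − w.
f(z) = 1/(-11 − w)^2 = (1/(-11)^2) · (1 − w/(-11))^{−2}.
By the binomial series (1−u)^{−2} = Σ_{n≥0} C(n+1, 1) u^n for |u|<1, with u = w/(-11):
  c_n = C(n+1, 1) / (-11)^(n+2).
  c_0 = 1/(-11)^2 = 1/121.
  c_1 = 2/(-11)^3 = -2/1331.
The series is valid for |w/d| < 1, i.e. |z − z₀| < |d|.
Radius of convergence: R = |-3 − z₀| = |-11| = 11 (distance from z₀ to the singularity z = -3).

c_0 = 1/121, c_1 = -2/1331; R = 11.


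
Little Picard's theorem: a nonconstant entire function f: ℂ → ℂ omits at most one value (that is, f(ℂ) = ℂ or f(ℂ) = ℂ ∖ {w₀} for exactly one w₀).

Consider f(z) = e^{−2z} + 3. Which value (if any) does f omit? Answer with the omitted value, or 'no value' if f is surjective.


Little Picard bounds the complement of f(ℂ) to at most one point.
e^{−2z} is never zero on ℂ, so 1·e^{−2z} takes every value in ℂ ∖ {0}. Adding 3 shifts the range to ℂ ∖ {3}. Thus f omits exactly the value 3.

Omitted value: 3.


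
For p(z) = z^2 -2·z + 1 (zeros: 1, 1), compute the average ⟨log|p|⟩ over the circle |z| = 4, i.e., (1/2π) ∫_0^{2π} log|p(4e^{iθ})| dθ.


Zeros: 1, 1; r = 4.
Inside |z| < r: 1, 1. Outside (|z| ≥ r): ∅.
p(0) = 1, so log|p(0)| = log(1) = 0.0000.
Apply Jensen: I(r) = log|p(0)| + Σ_k log(r/|z_k|), summed over zeros inside |z| < r.
  log(r/|z_k|) for z_k = 1: log(4/1) = 1.3863
  log(r/|z_k|) for z_k = 1: log(4/1) = 1.3863
Sum over inside zeros: 2.7726.
I(r) = log|p(0)| + (inside sum) = 0.0000 + 2.7726 = 2.7726.
Closed form (all zeros inside, monic): I(r) = n·log(r) = 2·log(4) = 2.7726. ✓

I(r) ≈ 2.7726.


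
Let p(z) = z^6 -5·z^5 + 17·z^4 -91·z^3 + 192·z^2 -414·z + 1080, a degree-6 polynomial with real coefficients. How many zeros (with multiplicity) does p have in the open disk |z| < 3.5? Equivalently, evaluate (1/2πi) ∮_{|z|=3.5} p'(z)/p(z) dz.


The zeros of p are: 4, 3, (-1 + 3i), (-1 - 3i), (0 + 3i), (0 - 3i).
Their magnitudes are: 4, 3, 3.162, 3.162, 3, 3.
Zeros with |z| < R = 3.5: 3, (-1 + 3i), (-1 - 3i), (0 + 3i), (0 - 3i).
Count = 5.
By the argument principle, (1/2πi) ∮_{|z|=R} p'(z)/p(z) dz equals exactly this count.

Number of zeros inside |z| < 3.5: 5.


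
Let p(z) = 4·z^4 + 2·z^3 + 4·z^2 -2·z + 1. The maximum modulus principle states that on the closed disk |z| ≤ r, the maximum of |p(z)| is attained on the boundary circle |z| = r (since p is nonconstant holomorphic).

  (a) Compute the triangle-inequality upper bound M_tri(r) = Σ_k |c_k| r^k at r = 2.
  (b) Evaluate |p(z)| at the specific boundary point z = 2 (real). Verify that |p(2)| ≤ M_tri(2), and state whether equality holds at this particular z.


Coefficients: c_0 = 1, c_1 = -2, c_2 = 4, c_3 = 2, c_4 = 4. Radius r = 2.
Part (a). Triangle bound: M_tri(r) = Σ_k |c_k| r^k
  = |1|·2^0 + |-2|·2^1 + |4|·2^2 + |2|·2^3 + |4|·2^4
  = 1 + 4 + 16 + 16 + 64 = 101.
This bounds M(r) := max_{|z|=r} |p(z)| from above; equality holds iff all terms c_k z^k can be made to align in phase at a single z on |z|=r.
Part (b). At z = 2 (real, on the circle |z| = r):
  p(2) = (1)·2^0 + (-2)·2^1 + (4)·2^2 + (2)·2^3 + (4)·2^4 = 93.
  |p(2)| = 93.
Check: |p(2)| = 93 ≤ 101 = M_tri(2). ✓ Equality does not hold at z = 2 (the coefficients have mixed signs, so the terms do not all align in phase there).

M_tri(2) = 101; |p(2)| = 93; equality at z=2: no.


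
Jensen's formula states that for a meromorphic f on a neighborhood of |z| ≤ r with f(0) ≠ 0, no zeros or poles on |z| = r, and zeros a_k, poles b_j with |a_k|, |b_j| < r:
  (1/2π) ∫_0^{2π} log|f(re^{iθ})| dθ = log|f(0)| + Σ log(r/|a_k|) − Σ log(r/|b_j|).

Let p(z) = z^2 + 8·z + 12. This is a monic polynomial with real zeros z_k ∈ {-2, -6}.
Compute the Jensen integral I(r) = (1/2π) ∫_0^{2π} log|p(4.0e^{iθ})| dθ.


Zeros: -6, -2; r = 4.0.
Inside |z| < r: -2. Outside (|z| ≥ r): -6.
p(0) = 12, so log|p(0)| = log(12) = 2.4849.
Apply Jensen: I(r) = log|p(0)| + Σ_k log(r/|z_k|), summed over zeros inside |z| < r.
  log(r/|z_k|) for z_k = -2: log(4.0/2) = 0.6931
  Outside zeros (-6) contribute nothing to the Jensen sum.
Sum over inside zeros: 0.6931.
I(r) = log|p(0)| + (inside sum) = 2.4849 + 0.6931 = 3.1781.
Note: since some zeros are outside |z| ≤ r, the simplified n·log(r) form does NOT apply — only the inside zeros contribute.

I(r) ≈ 3.1781.


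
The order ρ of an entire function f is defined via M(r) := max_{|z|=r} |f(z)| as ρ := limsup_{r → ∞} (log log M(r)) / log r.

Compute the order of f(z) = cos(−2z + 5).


cos(w) is a linear combination of e^{iw} and e^{−iw} (or e^w, e^{−w} in the hyperbolic case), so |cos(w)| ≤ e^{|w|}. With w = −2z + 5, |w| ≤ 2|z| + 5 = 2r + 5 on |z| = r, giving M(r) ≤ e^{2r + 5}, so ρ ≤ 1. On a suitable ray (z = it for sin/cos; z = t for sinh/cosh, t real → ∞), |cos(−2z + 5)| grows like e^{2|t|}/2, so ρ ≥ 1. Hence ρ = 1.
Therefore ρ = 1.

Order ρ = 1.


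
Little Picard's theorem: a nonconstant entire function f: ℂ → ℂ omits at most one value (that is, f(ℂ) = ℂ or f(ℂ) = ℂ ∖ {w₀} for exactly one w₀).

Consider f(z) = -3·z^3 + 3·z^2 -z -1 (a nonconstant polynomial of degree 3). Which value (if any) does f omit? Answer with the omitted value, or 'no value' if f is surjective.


Little Picard bounds the complement of f(ℂ) to at most one point.
For every w ∈ ℂ, the equation p(z) − w = 0 is a nonconstant polynomial in z and hence has at least one root by the fundamental theorem of algebra. So p is surjective onto ℂ, omitting no value.

Omitted value: no value.


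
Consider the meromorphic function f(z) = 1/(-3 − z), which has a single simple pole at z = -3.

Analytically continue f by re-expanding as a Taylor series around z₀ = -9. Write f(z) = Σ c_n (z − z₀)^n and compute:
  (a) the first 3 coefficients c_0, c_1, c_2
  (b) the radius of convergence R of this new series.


Let w = z − z₀, so z = z₀ + w.
Then -3 − z = -3 − (z₀ + w) = (-3 − z₀) − w = 6 − w.
f(z) = 1/(6 − w) = (1/(6)) · 1/(1 − w/(6)) = Σ_{n≥0} w^n / (6)^(n+1).
So c_n = 1/(6)^(n+1):
  c_0 = 1/(6)^1 = 1/6.
  c_1 = 1/(6)^2 = 1/36.
  c_2 = 1/(6)^3 = 1/216.
The series is valid for |w/d| < 1, i.e. |z − z₀| < |d|.
Radius of convergence: R = |-3 − z₀| = |6| = 6 (distance from z₀ to the singularity z = -3).

c_0 = 1/6, c_1 = 1/36, c_2 = 1/216; R = 6.


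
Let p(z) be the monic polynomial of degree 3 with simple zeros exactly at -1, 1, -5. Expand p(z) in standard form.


The polynomial is p(z) = ∏_{α ∈ S} (z − α), where S = {-1, 1, -5}.
Expanding the product yields: p(z) = z^3 + 5·z^2 -z -5.
The resulting polynomial has degree 3 and real coefficients as required.

p(z) = z^3 + 5·z^2 -z -5.


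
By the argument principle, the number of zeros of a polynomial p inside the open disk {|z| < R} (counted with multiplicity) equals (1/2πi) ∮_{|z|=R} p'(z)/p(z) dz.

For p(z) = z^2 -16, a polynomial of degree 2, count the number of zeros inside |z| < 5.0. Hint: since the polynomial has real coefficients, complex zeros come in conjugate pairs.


The zeros of p are: -4, 4.
Their magnitudes are: 4, 4.
Zeros with |z| < R = 5.0: -4, 4.
Count = 2.
By the argument principle, (1/2πi) ∮_{|z|=R} p'(z)/p(z) dz equals exactly this count.

Number of zeros inside |z| < 5.0: 2.


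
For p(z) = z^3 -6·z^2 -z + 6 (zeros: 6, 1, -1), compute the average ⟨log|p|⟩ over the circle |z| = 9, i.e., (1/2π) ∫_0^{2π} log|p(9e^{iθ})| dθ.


Zeros: -1, 1, 6; r = 9.
Inside |z| < r: -1, 1, 6. Outside (|z| ≥ r): ∅.
p(0) = 6, so log|p(0)| = log(6) = 1.7918.
Apply Jensen: I(r) = log|p(0)| + Σ_k log(r/|z_k|), summed over zeros inside |z| < r.
  log(r/|z_k|) for z_k = 6: log(9/6) = 0.4055
  log(r/|z_k|) for z_k = 1: log(9/1) = 2.1972
  log(r/|z_k|) for z_k = -1: log(9/1) = 2.1972
Sum over inside zeros: 4.7999.
I(r) = log|p(0)| + (inside sum) = 1.7918 + 4.7999 = 6.5917.
Closed form (all zeros inside, monic): I(r) = n·log(r) = 3·log(9) = 6.5917. ✓

I(r) ≈ 6.5917.


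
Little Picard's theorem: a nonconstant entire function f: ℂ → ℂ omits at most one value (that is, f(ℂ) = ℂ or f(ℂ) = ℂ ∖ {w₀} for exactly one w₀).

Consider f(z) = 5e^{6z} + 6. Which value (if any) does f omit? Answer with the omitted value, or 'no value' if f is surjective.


Little Picard bounds the complement of f(ℂ) to at most one point.
e^{6z} is never zero on ℂ, so 5·e^{6z} takes every value in ℂ ∖ {0}. Adding 6 shifts the range to ℂ ∖ {6}. Thus f omits exactly the value 6.

Omitted value: 6.


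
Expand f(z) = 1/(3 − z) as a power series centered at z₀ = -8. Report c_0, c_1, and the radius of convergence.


Let w = z − z₀, so z = z₀ + w.
Then 3 − z = 3 − (z₀ + w) = (3 − z₀) − w = 11 − w.
f(z) = 1/(11 − w) = (1/(11)) · 1/(1 − w/(11)) = Σ_{n≥0} w^n / (11)^(n+1).
So c_n = 1/(11)^(n+1):
  c_0 = 1/(11)^1 = 1/11.
  c_1 = 1/(11)^2 = 1/121.
The series is valid for |w/d| < 1, i.e. |z − z₀| < |d|.
Radius of convergence: R = |3 − z₀| = |11| = 11 (distance from z₀ to the singularity z = 3).

c_0 = 1/11, c_1 = 1/121; R = 11.


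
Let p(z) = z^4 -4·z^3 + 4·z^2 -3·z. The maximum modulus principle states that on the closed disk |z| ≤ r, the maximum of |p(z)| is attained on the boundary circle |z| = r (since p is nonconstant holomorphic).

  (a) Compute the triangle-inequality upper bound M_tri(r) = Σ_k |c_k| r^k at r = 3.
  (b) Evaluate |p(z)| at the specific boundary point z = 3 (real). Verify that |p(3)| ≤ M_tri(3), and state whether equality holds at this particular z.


Coefficients: c_0 = 0, c_1 = -3, c_2 = 4, c_3 = -4, c_4 = 1. Radius r = 3.
Part (a). Triangle bound: M_tri(r) = Σ_k |c_k| r^k
  = |0|·3^0 + |-3|·3^1 + |4|·3^2 + |-4|·3^3 + |1|·3^4
  = 0 + 9 + 36 + 108 + 81 = 234.
This bounds M(r) := max_{|z|=r} |p(z)| from above; equality holds iff all terms c_k z^k can be made to align in phase at a single z on |z|=r.
Part (b). At z = 3 (real, on the circle |z| = r):
  p(3) = (0)·3^0 + (-3)·3^1 + (4)·3^2 + (-4)·3^3 + (1)·3^4 = 0.
  |p(3)| = 0.
Check: |p(3)| = 0 ≤ 234 = M_tri(3). ✓ Equality does not hold at z = 3 (the coefficients have mixed signs, so the terms do not all align in phase there).

M_tri(3) = 234; |p(3)| = 0; equality at z=3: no.


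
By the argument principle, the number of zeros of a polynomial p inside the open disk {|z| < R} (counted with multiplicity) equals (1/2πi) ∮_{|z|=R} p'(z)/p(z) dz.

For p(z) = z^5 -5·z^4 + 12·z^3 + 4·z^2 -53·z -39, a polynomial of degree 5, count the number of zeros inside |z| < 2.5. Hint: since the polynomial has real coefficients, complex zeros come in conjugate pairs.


The zeros of p are: 3, -1, -1, (2 + 3i), (2 - 3i).
Their magnitudes are: 3, 1, 1, 3.606, 3.606.
Zeros with |z| < R = 2.5: -1, -1.
Count = 2.
By the argument principle, (1/2πi) ∮_{|z|=R} p'(z)/p(z) dz equals exactly this count.

Number of zeros inside |z| < 2.5: 2.


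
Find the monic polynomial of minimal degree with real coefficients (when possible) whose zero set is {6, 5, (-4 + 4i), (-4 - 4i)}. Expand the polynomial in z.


The polynomial is p(z) = ∏_{α ∈ S} (z − α), where S = {6, 5, (-4 + 4i), (-4 - 4i)}.
Expanding the product yields: p(z) = z^4 -3·z^3 -26·z^2 -112·z + 960.
Note conjugate pairs combine to real quadratics: (z − (-4+4i))(z − (-4−4i)) = z² + 8z + 32.
The resulting polynomial has degree 4 and real coefficients as required.

p(z) = z^4 -3·z^3 -26·z^2 -112·z + 960.


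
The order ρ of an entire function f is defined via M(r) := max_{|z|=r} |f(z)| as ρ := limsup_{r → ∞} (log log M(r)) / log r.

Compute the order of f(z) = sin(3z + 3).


sin(w) is a linear combination of e^{iw} and e^{−iw} (or e^w, e^{−w} in the hyperbolic case), so |sin(w)| ≤ e^{|w|}. With w = 3z + 3, |w| ≤ 3|z| + 3 = 3r + 3 on |z| = r, giving M(r) ≤ e^{3r + 3}, so ρ ≤ 1. On a suitable ray (z = it for sin/cos; z = t for sinh/cosh, t real → ∞), |sin(3z + 3)| grows like e^{3|t|}/2, so ρ ≥ 1. Hence ρ = 1.
Therefore ρ = 1.

Order ρ = 1.


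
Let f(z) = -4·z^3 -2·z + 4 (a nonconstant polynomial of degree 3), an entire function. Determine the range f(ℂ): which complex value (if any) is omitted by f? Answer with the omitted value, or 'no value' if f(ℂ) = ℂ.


Little Picard bounds the complement of f(ℂ) to at most one point.
For every w ∈ ℂ, the equation p(z) − w = 0 is a nonconstant polynomial in z and hence has at least one root by the fundamental theorem of algebra. So p is surjective onto ℂ, omitting no value.

Omitted value: no value.


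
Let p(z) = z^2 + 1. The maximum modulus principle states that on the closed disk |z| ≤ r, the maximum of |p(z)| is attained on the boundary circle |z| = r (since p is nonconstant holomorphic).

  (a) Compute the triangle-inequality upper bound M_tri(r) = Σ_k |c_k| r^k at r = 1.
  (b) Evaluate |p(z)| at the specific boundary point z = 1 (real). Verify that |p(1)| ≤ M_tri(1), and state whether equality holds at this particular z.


Coefficients: c_0 = 1, c_1 = 0, c_2 = 1. Radius r = 1.
Part (a). Triangle bound: M_tri(r) = Σ_k |c_k| r^k
  = |1|·1^0 + |0|·1^1 + |1|·1^2
  = 1 + 0 + 1 = 2.
This bounds M(r) := max_{|z|=r} |p(z)| from above; equality holds iff all terms c_k z^k can be made to align in phase at a single z on |z|=r.
Part (b). At z = 1 (real, on the circle |z| = r):
  p(1) = (1)·1^0 + (0)·1^1 + (1)·1^2 = 2.
  |p(1)| = 2.
Since all nonzero coefficients share the same sign, |p(1)| = 2 = M_tri(1); the triangle bound is attained at z = 1, so in fact M(r) = 2.

M_tri(1) = 2; |p(1)| = 2; equality at z=1: yes.


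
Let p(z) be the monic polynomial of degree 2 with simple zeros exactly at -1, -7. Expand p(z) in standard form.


The polynomial is p(z) = ∏_{α ∈ S} (z − α), where S = {-1, -7}.
Expanding the product yields: p(z) = z^2 + 8·z + 7.
The resulting polynomial has degree 2 and real coefficients as required.

p(z) = z^2 + 8·z + 7.


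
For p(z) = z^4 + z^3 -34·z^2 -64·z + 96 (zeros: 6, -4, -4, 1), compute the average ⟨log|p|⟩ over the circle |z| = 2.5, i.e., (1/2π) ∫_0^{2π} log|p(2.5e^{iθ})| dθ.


Zeros: -4, -4, 1, 6; r = 2.5.
Inside |z| < r: 1. Outside (|z| ≥ r): -4, -4, 6.
p(0) = 96, so log|p(0)| = log(96) = 4.5643.
Apply Jensen: I(r) = log|p(0)| + Σ_k log(r/|z_k|), summed over zeros inside |z| < r.
  log(r/|z_k|) for z_k = 1: log(2.5/1) = 0.9163
  Outside zeros (-4, -4, 6) contribute nothing to the Jensen sum.
Sum over inside zeros: 0.9163.
I(r) = log|p(0)| + (inside sum) = 4.5643 + 0.9163 = 5.4806.
Note: since some zeros are outside |z| ≤ r, the simplified n·log(r) form does NOT apply — only the inside zeros contribute.

I(r) ≈ 5.4806.


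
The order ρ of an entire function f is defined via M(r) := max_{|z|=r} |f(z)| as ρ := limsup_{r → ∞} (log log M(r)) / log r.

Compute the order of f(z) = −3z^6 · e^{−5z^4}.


M(r) = max_{|z|=r} |-3|·|z|^6·|e^{−5z^4}| = 3·r^6 · e^{5r^4} (the factors attain their maxima compatibly on |z|=r). Then log M(r) = log 3 + 6·log r + 5r^4, dominated by the last term, so log log M(r) ~ 4·log r. The polynomial factor -3z^6 contributes only a log r term and does not affect the order. ρ = 4.
Therefore ρ = 4.

Order ρ = 4.


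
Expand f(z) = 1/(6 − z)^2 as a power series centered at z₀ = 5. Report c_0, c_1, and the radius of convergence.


Let w = z − z₀, so z = z₀ + w.
Then 6 − z = 6 − (z₀ + w) = (6 − z₀) − w = 1 − w.
f(z) = 1/(1 − w)^2 = (1/(1)^2) · (1 − w/(1))^{−2}.
By the binomial series (1−u)^{−2} = Σ_{n≥0} C(n+1, 1) u^n for |u|<1, with u = w/(1):
  c_n = C(n+1, 1) / (1)^(n+2).
  c_0 = 1/(1)^2 = 1.
  c_1 = 2/(1)^3 = 2.
The series is valid for |w/d| < 1, i.e. |z − z₀| < |d|.
Radius of convergence: R = |6 − z₀| = |1| = 1 (distance from z₀ to the singularity z = 6).

c_0 = 1, c_1 = 2; R = 1.
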